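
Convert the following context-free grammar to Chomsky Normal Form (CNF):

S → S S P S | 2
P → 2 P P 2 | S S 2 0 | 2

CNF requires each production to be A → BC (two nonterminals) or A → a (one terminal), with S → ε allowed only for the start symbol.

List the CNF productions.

S → 2; T2 → 2; T0 → 0; P → 2; S → S X0; X0 → S X1; X1 → P S; P → T2 X2; X2 → P X3; X3 → P T2; P → S X4; X4 → S X5; X5 → T2 T0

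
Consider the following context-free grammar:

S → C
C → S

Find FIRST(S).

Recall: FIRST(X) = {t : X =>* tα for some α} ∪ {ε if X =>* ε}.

We compute FIRST(S) using the standard algorithm.
FIRST(C) = {}
FIRST(S) = {}
Therefore, FIRST(S) = {}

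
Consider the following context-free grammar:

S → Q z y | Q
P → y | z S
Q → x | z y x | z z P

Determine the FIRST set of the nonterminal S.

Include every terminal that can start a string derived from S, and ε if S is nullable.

We compute FIRST(S) using the standard algorithm.
FIRST(P) = {y, z}
FIRST(Q) = {x, z}
FIRST(S) = {x, z}
Therefore, FIRST(S) = {x, z}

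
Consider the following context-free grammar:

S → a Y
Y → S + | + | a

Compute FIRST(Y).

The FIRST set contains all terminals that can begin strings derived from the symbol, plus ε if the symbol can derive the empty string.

We compute FIRST(Y) using the standard algorithm.
FIRST(S) = {a}
FIRST(Y) = {+, a}
Therefore, FIRST(Y) = {+, a}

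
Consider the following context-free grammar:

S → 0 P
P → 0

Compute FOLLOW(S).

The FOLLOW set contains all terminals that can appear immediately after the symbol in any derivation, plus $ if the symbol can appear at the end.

We compute FOLLOW(S) using the standard algorithm.
FOLLOW(S) starts with {$}.
FIRST(P) = {0}
FIRST(S) = {0}
FOLLOW(P) = {$}
FOLLOW(S) = {$}
Therefore, FOLLOW(S) = {$}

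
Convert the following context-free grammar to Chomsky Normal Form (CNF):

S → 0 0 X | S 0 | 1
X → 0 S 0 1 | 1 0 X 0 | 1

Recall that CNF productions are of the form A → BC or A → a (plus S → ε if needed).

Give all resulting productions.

T0 → 0; S → 1; T1 → 1; X → 1; S → T0 X0; X0 → T0 X; S → S T0; X → T0 X1; X1 → S X2; X2 → T0 T1; X → T1 X3; X3 → T0 X4; X4 → X T0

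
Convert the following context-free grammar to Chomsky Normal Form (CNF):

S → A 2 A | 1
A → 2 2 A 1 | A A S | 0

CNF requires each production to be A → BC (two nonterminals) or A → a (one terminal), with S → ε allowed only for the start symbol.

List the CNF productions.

T2 → 2; S → 1; T1 → 1; A → 0; S → A X0; X0 → T2 A; A → T2 X1; X1 → T2 X2; X2 → A T1; A → A X3; X3 → A S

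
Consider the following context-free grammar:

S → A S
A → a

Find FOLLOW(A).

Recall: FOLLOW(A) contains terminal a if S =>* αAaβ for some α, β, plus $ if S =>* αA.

We compute FOLLOW(A) using the standard algorithm.
FOLLOW(S) starts with {$}.
FIRST(A) = {a}
FIRST(S) = {a}
FOLLOW(A) = {a}
FOLLOW(S) = {$}
Therefore, FOLLOW(A) = {a}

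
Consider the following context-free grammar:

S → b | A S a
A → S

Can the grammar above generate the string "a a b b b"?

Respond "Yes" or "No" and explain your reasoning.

No - no valid derivation exists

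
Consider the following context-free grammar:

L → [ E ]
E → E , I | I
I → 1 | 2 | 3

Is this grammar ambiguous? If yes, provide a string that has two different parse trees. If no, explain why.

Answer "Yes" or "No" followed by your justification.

No - the grammar is unambiguous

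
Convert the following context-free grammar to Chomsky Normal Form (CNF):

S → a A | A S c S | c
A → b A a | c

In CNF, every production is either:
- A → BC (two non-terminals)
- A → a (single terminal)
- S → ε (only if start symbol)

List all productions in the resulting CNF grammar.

TA → a; TC → c; S → c; TB → b; A → c; S → TA A; S → A X0; X0 → S X1; X1 → TC S; A → TB X2; X2 → A TA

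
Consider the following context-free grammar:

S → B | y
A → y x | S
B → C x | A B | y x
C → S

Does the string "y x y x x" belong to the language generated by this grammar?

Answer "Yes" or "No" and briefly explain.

Yes - a valid derivation exists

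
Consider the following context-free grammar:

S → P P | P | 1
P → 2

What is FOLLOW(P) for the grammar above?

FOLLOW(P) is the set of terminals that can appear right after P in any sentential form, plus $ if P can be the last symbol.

We compute FOLLOW(P) using the standard algorithm.
FOLLOW(S) starts with {$}.
FIRST(P) = {2}
FIRST(S) = {1, 2}
FOLLOW(P) = {$, 2}
FOLLOW(S) = {$}
Therefore, FOLLOW(P) = {$, 2}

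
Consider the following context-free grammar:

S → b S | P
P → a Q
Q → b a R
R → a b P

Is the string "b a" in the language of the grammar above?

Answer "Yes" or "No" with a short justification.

No - no valid derivation exists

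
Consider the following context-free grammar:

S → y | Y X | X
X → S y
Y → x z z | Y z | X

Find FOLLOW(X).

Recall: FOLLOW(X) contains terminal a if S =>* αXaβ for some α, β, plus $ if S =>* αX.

We compute FOLLOW(X) using the standard algorithm.
FOLLOW(S) starts with {$}.
FIRST(S) = {x, y}
FIRST(X) = {x, y}
FIRST(Y) = {x, y}
FOLLOW(S) = {$, y}
FOLLOW(X) = {$, x, y, z}
FOLLOW(Y) = {x, y, z}
Therefore, FOLLOW(X) = {$, x, y, z}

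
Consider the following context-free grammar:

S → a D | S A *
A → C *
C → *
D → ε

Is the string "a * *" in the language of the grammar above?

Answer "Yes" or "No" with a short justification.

No - no valid derivation exists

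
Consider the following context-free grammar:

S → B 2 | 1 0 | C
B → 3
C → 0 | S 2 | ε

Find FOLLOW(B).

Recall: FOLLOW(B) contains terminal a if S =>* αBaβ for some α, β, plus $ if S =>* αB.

We compute FOLLOW(B) using the standard algorithm.
FOLLOW(S) starts with {$}.
FIRST(B) = {3}
FIRST(C) = {0, 1, 2, 3, ε}
FIRST(S) = {0, 1, 2, 3, ε}
FOLLOW(B) = {2}
FOLLOW(C) = {$, 2}
FOLLOW(S) = {$, 2}
Therefore, FOLLOW(B) = {2}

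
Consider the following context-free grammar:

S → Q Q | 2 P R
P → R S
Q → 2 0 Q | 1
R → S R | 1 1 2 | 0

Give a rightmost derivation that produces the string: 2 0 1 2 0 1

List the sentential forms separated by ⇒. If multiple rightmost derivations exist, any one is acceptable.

S ⇒ Q Q ⇒ Q 2 0 Q ⇒ Q 2 0 1 ⇒ 2 0 Q 2 0 1 ⇒ 2 0 1 2 0 1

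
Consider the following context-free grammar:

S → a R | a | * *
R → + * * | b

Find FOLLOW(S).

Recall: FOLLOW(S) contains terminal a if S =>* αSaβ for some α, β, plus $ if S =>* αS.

We compute FOLLOW(S) using the standard algorithm.
FOLLOW(S) starts with {$}.
FIRST(R) = {+, b}
FIRST(S) = {*, a}
FOLLOW(R) = {$}
FOLLOW(S) = {$}
Therefore, FOLLOW(S) = {$}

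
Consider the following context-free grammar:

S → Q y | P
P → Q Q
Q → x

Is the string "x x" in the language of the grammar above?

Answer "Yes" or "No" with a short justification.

Yes - a valid derivation exists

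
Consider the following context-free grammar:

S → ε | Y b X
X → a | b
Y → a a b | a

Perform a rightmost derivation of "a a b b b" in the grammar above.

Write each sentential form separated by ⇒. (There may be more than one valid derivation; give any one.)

S ⇒ Y b X ⇒ Y b b ⇒ a a b b b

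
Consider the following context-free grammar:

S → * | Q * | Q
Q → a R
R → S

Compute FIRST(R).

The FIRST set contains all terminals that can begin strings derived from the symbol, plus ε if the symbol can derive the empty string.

We compute FIRST(R) using the standard algorithm.
FIRST(Q) = {a}
FIRST(R) = {*, a}
FIRST(S) = {*, a}
Therefore, FIRST(R) = {*, a}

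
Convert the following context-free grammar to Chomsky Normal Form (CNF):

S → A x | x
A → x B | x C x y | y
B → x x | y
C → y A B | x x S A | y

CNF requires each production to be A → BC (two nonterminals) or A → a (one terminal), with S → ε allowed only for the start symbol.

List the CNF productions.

TX → x; S → x; TY → y; A → y; B → y; C → y; S → A TX; A → TX B; A → TX X0; X0 → C X1; X1 → TX TY; B → TX TX; C → TY X2; X2 → A B; C → TX X3; X3 → TX X4; X4 → S A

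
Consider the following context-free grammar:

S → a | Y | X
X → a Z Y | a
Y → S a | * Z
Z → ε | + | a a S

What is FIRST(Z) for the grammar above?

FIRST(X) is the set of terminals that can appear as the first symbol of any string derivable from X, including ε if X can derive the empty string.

We compute FIRST(Z) using the standard algorithm.
FIRST(S) = {*, a}
FIRST(X) = {a}
FIRST(Y) = {*, a}
FIRST(Z) = {+, a, ε}
Therefore, FIRST(Z) = {+, a, ε}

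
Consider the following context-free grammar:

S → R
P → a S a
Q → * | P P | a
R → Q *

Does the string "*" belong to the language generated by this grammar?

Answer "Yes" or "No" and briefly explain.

No - no valid derivation exists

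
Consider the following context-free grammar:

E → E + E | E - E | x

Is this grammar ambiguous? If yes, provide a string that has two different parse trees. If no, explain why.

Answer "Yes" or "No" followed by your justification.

Yes - the string 'x + x + x + x - x' has two distinct leftmost derivations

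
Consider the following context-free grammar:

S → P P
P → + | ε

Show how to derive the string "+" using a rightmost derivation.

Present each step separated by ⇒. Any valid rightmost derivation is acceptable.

S ⇒ P P ⇒ P + ⇒ +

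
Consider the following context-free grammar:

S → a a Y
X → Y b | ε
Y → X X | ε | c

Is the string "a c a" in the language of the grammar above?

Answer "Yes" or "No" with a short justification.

No - no valid derivation exists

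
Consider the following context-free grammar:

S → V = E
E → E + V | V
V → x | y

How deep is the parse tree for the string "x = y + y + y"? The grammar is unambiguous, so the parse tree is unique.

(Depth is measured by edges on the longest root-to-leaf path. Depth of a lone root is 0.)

5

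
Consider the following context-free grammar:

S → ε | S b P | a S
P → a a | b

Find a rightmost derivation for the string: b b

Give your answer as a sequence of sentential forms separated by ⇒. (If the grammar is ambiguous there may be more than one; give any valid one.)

S ⇒ S b P ⇒ S b b ⇒ b b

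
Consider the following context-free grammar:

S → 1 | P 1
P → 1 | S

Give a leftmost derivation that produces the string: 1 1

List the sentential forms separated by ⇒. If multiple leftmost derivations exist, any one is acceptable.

S ⇒ P 1 ⇒ S 1 ⇒ 1 1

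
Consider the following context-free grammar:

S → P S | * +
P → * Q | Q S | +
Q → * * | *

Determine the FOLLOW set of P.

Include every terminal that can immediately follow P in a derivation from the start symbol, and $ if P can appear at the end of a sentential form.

We compute FOLLOW(P) using the standard algorithm.
FOLLOW(S) starts with {$}.
FIRST(P) = {*, +}
FIRST(Q) = {*}
FIRST(S) = {*, +}
FOLLOW(P) = {*, +}
FOLLOW(Q) = {*, +}
FOLLOW(S) = {$, *, +}
Therefore, FOLLOW(P) = {*, +}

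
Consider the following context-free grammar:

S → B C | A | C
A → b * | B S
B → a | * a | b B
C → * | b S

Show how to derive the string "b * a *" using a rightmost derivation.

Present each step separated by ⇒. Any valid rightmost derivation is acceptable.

S ⇒ B C ⇒ B * ⇒ b B * ⇒ b * a *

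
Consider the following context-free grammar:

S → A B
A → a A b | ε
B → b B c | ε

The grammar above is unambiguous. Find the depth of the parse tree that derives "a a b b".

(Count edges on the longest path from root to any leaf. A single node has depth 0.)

4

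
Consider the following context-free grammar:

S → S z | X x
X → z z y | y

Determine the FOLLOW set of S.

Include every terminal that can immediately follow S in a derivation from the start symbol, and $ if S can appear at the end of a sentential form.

We compute FOLLOW(S) using the standard algorithm.
FOLLOW(S) starts with {$}.
FIRST(S) = {y, z}
FIRST(X) = {y, z}
FOLLOW(S) = {$, z}
FOLLOW(X) = {x}
Therefore, FOLLOW(S) = {$, z}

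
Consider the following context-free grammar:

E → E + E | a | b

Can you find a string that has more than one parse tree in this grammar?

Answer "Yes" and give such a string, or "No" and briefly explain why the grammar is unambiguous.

Yes - the string 'b + a + a + a' has two distinct parse trees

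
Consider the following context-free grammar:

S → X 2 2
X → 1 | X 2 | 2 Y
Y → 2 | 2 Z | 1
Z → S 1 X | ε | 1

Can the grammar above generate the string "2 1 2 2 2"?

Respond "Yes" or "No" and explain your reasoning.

Yes - a valid derivation exists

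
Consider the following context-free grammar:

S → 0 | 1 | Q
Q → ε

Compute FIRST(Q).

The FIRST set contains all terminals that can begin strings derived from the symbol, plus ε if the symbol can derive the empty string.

We compute FIRST(Q) using the standard algorithm.
FIRST(Q) = {ε}
FIRST(S) = {0, 1, ε}
Therefore, FIRST(Q) = {ε}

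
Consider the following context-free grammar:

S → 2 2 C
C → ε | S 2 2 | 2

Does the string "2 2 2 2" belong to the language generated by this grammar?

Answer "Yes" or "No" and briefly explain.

No - no valid derivation exists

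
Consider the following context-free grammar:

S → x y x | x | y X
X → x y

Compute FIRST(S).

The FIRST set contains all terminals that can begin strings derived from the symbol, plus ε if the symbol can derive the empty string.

We compute FIRST(S) using the standard algorithm.
FIRST(S) = {x, y}
FIRST(X) = {x}
Therefore, FIRST(S) = {x, y}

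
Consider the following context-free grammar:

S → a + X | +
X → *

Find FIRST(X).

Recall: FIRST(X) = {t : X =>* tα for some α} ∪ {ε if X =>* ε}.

We compute FIRST(X) using the standard algorithm.
FIRST(S) = {+, a}
FIRST(X) = {*}
Therefore, FIRST(X) = {*}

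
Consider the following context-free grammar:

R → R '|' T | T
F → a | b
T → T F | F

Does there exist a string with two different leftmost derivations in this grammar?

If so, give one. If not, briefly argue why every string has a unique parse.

No - every string in the language has a unique leftmost derivation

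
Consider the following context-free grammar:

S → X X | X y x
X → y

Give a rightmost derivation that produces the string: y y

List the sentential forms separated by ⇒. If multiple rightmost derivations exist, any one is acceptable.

S ⇒ X X ⇒ X y ⇒ y y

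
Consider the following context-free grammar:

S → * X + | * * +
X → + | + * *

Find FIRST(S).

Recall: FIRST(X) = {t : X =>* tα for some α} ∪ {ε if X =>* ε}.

We compute FIRST(S) using the standard algorithm.
FIRST(S) = {*}
FIRST(X) = {+}
Therefore, FIRST(S) = {*}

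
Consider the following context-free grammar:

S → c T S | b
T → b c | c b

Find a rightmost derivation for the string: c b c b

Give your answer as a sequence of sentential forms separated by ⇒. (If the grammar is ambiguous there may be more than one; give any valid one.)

S ⇒ c T S ⇒ c T b ⇒ c b c b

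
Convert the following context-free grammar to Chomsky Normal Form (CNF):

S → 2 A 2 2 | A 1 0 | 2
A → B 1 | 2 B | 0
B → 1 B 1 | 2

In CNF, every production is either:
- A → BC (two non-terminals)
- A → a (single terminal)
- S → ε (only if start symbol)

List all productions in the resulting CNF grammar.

T2 → 2; T1 → 1; T0 → 0; S → 2; A → 0; B → 2; S → T2 X0; X0 → A X1; X1 → T2 T2; S → A X2; X2 → T1 T0; A → B T1; A → T2 B; B → T1 X3; X3 → B T1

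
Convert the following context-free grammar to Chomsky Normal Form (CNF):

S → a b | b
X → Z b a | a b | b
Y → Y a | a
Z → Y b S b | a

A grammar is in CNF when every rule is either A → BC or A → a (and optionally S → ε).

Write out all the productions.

TA → a; TB → b; S → b; X → b; Y → a; Z → a; S → TA TB; X → Z X0; X0 → TB TA; X → TA TB; Y → Y TA; Z → Y X1; X1 → TB X2; X2 → S TB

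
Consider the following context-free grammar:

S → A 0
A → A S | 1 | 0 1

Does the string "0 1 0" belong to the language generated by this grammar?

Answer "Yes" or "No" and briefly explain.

Yes - a valid derivation exists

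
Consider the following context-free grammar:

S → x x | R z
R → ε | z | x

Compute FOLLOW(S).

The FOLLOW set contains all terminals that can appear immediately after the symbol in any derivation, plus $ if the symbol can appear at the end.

We compute FOLLOW(S) using the standard algorithm.
FOLLOW(S) starts with {$}.
FIRST(R) = {x, z, ε}
FIRST(S) = {x, z}
FOLLOW(R) = {z}
FOLLOW(S) = {$}
Therefore, FOLLOW(S) = {$}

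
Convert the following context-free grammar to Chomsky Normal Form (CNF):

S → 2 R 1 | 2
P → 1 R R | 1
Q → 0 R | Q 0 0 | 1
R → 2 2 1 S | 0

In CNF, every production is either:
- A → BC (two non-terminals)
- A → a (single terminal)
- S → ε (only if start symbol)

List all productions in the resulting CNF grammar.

T2 → 2; T1 → 1; S → 2; P → 1; T0 → 0; Q → 1; R → 0; S → T2 X0; X0 → R T1; P → T1 X1; X1 → R R; Q → T0 R; Q → Q X2; X2 → T0 T0; R → T2 X3; X3 → T2 X4; X4 → T1 S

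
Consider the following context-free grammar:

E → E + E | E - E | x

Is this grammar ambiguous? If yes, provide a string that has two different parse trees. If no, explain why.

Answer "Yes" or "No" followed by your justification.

Yes - the string 'x + x - x + x + x' has two distinct leftmost derivations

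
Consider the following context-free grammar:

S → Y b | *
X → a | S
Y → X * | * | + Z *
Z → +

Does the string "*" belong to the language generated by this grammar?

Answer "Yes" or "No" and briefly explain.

Yes - a valid derivation exists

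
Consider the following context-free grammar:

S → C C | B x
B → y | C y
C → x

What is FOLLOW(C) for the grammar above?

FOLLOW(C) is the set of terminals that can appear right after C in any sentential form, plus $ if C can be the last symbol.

We compute FOLLOW(C) using the standard algorithm.
FOLLOW(S) starts with {$}.
FIRST(B) = {x, y}
FIRST(C) = {x}
FIRST(S) = {x, y}
FOLLOW(B) = {x}
FOLLOW(C) = {$, x, y}
FOLLOW(S) = {$}
Therefore, FOLLOW(C) = {$, x, y}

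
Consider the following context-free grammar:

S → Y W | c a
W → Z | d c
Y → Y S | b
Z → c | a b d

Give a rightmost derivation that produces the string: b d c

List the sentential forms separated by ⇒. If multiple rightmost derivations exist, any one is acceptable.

S ⇒ Y W ⇒ Y d c ⇒ b d c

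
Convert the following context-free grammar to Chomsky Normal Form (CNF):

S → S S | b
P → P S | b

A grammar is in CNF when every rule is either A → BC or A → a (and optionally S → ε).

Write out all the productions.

S → b; P → b; S → S S; P → P S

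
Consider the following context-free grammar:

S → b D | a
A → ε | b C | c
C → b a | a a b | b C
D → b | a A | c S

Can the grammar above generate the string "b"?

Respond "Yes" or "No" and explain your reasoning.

No - no valid derivation exists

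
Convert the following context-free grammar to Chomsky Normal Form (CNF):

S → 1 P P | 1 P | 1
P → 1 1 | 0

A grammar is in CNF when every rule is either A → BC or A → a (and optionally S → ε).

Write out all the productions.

T1 → 1; S → 1; P → 0; S → T1 X0; X0 → P P; S → T1 P; P → T1 T1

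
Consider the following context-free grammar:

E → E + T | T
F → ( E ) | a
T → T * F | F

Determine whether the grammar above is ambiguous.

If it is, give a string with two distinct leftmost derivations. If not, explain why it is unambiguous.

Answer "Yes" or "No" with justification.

No - the grammar is unambiguous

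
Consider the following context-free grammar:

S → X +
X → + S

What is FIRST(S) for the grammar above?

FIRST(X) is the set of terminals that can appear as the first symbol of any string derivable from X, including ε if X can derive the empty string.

We compute FIRST(S) using the standard algorithm.
FIRST(S) = {+}
FIRST(X) = {+}
Therefore, FIRST(S) = {+}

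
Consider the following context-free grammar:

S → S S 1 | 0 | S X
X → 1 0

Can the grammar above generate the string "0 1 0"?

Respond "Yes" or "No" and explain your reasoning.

Yes - a valid derivation exists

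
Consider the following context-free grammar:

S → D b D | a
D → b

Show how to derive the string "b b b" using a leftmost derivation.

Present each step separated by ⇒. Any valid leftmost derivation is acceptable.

S ⇒ D b D ⇒ b b D ⇒ b b b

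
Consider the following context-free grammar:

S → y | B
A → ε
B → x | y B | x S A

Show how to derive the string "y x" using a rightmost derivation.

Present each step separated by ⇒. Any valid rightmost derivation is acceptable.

S ⇒ B ⇒ y B ⇒ y x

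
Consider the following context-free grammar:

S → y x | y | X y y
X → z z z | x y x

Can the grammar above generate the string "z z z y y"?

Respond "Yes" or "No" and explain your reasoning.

Yes - a valid derivation exists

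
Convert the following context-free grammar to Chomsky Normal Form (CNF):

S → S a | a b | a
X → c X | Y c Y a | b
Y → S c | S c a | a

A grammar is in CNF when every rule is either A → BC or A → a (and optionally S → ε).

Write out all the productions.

TA → a; TB → b; S → a; TC → c; X → b; Y → a; S → S TA; S → TA TB; X → TC X; X → Y X0; X0 → TC X1; X1 → Y TA; Y → S TC; Y → S X2; X2 → TC TA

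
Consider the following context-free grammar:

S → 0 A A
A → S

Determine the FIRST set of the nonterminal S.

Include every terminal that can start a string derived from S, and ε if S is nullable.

We compute FIRST(S) using the standard algorithm.
FIRST(A) = {0}
FIRST(S) = {0}
Therefore, FIRST(S) = {0}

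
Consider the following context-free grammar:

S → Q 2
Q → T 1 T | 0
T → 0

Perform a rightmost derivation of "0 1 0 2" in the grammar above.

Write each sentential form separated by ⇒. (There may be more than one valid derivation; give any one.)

S ⇒ Q 2 ⇒ T 1 T 2 ⇒ T 1 0 2 ⇒ 0 1 0 2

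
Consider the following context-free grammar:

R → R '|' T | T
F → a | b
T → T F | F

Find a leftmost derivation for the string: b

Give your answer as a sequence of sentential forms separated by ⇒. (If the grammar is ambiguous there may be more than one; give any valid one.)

R ⇒ T ⇒ F ⇒ b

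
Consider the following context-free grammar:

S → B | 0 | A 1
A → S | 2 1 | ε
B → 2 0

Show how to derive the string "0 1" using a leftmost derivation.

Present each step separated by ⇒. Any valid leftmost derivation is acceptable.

S ⇒ A 1 ⇒ S 1 ⇒ 0 1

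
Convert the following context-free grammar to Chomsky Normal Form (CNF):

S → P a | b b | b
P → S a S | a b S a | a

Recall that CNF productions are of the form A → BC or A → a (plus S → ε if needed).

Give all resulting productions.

TA → a; TB → b; S → b; P → a; S → P TA; S → TB TB; P → S X0; X0 → TA S; P → TA X1; X1 → TB X2; X2 → S TA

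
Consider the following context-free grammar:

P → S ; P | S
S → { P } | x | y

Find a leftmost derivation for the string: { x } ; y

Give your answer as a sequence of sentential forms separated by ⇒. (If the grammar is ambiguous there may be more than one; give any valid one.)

P ⇒ S ; P ⇒ { P } ; P ⇒ { S } ; P ⇒ { x } ; P ⇒ { x } ; S ⇒ { x } ; y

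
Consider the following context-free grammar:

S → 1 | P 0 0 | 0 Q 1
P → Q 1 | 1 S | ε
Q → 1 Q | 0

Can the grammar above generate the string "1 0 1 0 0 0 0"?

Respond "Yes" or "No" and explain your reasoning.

Yes - a valid derivation exists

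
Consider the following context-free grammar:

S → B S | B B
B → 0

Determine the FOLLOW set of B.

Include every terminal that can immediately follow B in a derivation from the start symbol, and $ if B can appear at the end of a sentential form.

We compute FOLLOW(B) using the standard algorithm.
FOLLOW(S) starts with {$}.
FIRST(B) = {0}
FIRST(S) = {0}
FOLLOW(B) = {$, 0}
FOLLOW(S) = {$}
Therefore, FOLLOW(B) = {$, 0}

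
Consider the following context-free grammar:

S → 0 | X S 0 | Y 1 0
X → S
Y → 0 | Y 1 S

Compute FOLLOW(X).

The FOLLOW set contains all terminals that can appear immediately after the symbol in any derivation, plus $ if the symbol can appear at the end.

We compute FOLLOW(X) using the standard algorithm.
FOLLOW(S) starts with {$}.
FIRST(S) = {0}
FIRST(X) = {0}
FIRST(Y) = {0}
FOLLOW(S) = {$, 0, 1}
FOLLOW(X) = {0}
FOLLOW(Y) = {1}
Therefore, FOLLOW(X) = {0}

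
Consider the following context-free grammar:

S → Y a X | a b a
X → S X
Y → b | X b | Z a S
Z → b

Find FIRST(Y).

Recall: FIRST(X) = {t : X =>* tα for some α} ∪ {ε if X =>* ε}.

We compute FIRST(Y) using the standard algorithm.
FIRST(S) = {a, b}
FIRST(X) = {a, b}
FIRST(Y) = {a, b}
FIRST(Z) = {b}
Therefore, FIRST(Y) = {a, b}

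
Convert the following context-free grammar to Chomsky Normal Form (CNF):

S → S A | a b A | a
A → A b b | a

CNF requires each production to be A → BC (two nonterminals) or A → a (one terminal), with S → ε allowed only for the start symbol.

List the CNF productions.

TA → a; TB → b; S → a; A → a; S → S A; S → TA X0; X0 → TB A; A → A X1; X1 → TB TB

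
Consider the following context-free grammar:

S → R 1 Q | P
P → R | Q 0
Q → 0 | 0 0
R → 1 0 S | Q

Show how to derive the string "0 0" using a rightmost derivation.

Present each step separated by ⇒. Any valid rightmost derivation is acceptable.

S ⇒ P ⇒ Q 0 ⇒ 0 0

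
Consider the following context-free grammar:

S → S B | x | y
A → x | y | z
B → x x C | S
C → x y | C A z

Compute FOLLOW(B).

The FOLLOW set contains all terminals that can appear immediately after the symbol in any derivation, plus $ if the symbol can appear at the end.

We compute FOLLOW(B) using the standard algorithm.
FOLLOW(S) starts with {$}.
FIRST(A) = {x, y, z}
FIRST(B) = {x, y}
FIRST(C) = {x}
FIRST(S) = {x, y}
FOLLOW(A) = {z}
FOLLOW(B) = {$, x, y}
FOLLOW(C) = {$, x, y, z}
FOLLOW(S) = {$, x, y}
Therefore, FOLLOW(B) = {$, x, y}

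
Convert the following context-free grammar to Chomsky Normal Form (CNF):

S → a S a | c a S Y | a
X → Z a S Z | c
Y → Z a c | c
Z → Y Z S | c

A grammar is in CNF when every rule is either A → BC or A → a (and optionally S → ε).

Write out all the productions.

TA → a; TC → c; S → a; X → c; Y → c; Z → c; S → TA X0; X0 → S TA; S → TC X1; X1 → TA X2; X2 → S Y; X → Z X3; X3 → TA X4; X4 → S Z; Y → Z X5; X5 → TA TC; Z → Y X6; X6 → Z S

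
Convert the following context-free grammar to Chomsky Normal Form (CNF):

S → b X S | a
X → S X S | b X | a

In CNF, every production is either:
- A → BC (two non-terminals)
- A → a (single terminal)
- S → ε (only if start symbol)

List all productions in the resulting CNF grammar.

TB → b; S → a; X → a; S → TB X0; X0 → X S; X → S X1; X1 → X S; X → TB X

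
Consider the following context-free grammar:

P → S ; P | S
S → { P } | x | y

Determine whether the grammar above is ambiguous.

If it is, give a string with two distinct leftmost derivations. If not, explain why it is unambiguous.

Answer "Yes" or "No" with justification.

No - the grammar is unambiguous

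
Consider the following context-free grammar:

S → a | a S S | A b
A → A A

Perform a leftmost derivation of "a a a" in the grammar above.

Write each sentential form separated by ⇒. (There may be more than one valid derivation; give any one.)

S ⇒ a S S ⇒ a a S ⇒ a a a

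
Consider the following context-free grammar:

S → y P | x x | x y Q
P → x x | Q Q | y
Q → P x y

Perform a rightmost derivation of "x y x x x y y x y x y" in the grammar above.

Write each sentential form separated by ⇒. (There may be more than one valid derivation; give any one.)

S ⇒ x y Q ⇒ x y P x y ⇒ x y Q Q x y ⇒ x y Q P x y x y ⇒ x y Q y x y x y ⇒ x y P x y y x y x y ⇒ x y x x x y y x y x y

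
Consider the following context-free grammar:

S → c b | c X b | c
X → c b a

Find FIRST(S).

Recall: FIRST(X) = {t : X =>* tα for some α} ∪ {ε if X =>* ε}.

We compute FIRST(S) using the standard algorithm.
FIRST(S) = {c}
FIRST(X) = {c}
Therefore, FIRST(S) = {c}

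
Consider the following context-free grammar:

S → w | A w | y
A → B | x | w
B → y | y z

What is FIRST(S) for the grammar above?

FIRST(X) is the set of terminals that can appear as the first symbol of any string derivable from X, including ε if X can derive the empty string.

We compute FIRST(S) using the standard algorithm.
FIRST(A) = {w, x, y}
FIRST(B) = {y}
FIRST(S) = {w, x, y}
Therefore, FIRST(S) = {w, x, y}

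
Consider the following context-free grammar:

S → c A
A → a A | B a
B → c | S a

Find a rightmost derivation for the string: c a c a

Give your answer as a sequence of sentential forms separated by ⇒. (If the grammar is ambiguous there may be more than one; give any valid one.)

S ⇒ c A ⇒ c a A ⇒ c a B a ⇒ c a c a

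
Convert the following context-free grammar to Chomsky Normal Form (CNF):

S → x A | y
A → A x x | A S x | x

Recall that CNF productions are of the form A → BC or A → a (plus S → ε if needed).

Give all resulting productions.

TX → x; S → y; A → x; S → TX A; A → A X0; X0 → TX TX; A → A X1; X1 → S TX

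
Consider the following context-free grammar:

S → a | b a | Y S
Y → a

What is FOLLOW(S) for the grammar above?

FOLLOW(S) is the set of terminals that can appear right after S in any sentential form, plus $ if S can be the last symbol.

We compute FOLLOW(S) using the standard algorithm.
FOLLOW(S) starts with {$}.
FIRST(S) = {a, b}
FIRST(Y) = {a}
FOLLOW(S) = {$}
FOLLOW(Y) = {a, b}
Therefore, FOLLOW(S) = {$}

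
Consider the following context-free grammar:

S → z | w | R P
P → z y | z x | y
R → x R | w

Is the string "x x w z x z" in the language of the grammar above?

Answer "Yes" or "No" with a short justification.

No - no valid derivation exists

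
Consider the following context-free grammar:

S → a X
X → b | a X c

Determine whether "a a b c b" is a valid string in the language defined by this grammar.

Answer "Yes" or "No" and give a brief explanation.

No - no valid derivation exists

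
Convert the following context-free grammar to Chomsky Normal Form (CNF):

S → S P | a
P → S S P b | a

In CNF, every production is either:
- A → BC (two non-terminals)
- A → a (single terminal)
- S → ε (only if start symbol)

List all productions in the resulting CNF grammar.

S → a; TB → b; P → a; S → S P; P → S X0; X0 → S X1; X1 → P TB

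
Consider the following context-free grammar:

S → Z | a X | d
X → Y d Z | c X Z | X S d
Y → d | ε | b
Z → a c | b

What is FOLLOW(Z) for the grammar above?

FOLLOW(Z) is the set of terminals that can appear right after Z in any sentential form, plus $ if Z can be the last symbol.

We compute FOLLOW(Z) using the standard algorithm.
FOLLOW(S) starts with {$}.
FIRST(S) = {a, b, d}
FIRST(X) = {b, c, d}
FIRST(Y) = {b, d, ε}
FIRST(Z) = {a, b}
FOLLOW(S) = {$, d}
FOLLOW(X) = {$, a, b, d}
FOLLOW(Y) = {d}
FOLLOW(Z) = {$, a, b, d}
Therefore, FOLLOW(Z) = {$, a, b, d}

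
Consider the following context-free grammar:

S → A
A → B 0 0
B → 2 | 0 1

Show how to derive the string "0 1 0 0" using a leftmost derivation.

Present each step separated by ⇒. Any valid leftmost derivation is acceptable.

S ⇒ A ⇒ B 0 0 ⇒ 0 1 0 0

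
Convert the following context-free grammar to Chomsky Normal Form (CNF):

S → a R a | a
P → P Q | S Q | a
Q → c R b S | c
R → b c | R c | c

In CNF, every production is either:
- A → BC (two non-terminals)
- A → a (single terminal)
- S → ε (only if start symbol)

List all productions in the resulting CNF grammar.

TA → a; S → a; P → a; TC → c; TB → b; Q → c; R → c; S → TA X0; X0 → R TA; P → P Q; P → S Q; Q → TC X1; X1 → R X2; X2 → TB S; R → TB TC; R → R TC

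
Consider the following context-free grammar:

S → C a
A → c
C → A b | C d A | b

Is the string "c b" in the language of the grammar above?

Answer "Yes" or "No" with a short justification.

No - no valid derivation exists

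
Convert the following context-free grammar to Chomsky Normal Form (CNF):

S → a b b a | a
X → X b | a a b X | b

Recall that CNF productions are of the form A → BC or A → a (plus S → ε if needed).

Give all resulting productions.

TA → a; TB → b; S → a; X → b; S → TA X0; X0 → TB X1; X1 → TB TA; X → X TB; X → TA X2; X2 → TA X3; X3 → TB X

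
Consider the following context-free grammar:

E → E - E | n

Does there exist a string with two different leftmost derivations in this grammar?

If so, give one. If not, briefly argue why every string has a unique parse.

Yes - the string 'n - n - n - n' has two distinct leftmost derivations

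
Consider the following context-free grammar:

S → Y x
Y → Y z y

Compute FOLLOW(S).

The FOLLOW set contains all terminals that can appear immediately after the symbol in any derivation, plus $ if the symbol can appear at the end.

We compute FOLLOW(S) using the standard algorithm.
FOLLOW(S) starts with {$}.
FIRST(S) = {}
FIRST(Y) = {}
FOLLOW(S) = {$}
FOLLOW(Y) = {x, z}
Therefore, FOLLOW(S) = {$}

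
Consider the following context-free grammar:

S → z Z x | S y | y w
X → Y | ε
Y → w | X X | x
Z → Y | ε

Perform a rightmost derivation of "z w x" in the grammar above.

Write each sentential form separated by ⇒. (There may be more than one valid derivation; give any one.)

S ⇒ z Z x ⇒ z Y x ⇒ z w x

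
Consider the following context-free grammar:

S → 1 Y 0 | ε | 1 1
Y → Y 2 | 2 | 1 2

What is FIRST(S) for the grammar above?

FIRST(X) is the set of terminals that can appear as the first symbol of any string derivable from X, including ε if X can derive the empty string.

We compute FIRST(S) using the standard algorithm.
FIRST(S) = {1, ε}
FIRST(Y) = {1, 2}
Therefore, FIRST(S) = {1, ε}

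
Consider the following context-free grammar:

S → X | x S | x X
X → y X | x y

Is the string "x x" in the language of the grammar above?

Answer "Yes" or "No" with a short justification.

No - no valid derivation exists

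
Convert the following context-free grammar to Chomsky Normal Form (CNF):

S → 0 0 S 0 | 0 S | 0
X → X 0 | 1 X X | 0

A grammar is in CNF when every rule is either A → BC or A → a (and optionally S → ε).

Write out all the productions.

T0 → 0; S → 0; T1 → 1; X → 0; S → T0 X0; X0 → T0 X1; X1 → S T0; S → T0 S; X → X T0; X → T1 X2; X2 → X X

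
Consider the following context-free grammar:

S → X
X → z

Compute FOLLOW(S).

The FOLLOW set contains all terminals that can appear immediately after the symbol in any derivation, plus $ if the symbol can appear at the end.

We compute FOLLOW(S) using the standard algorithm.
FOLLOW(S) starts with {$}.
FIRST(S) = {z}
FIRST(X) = {z}
FOLLOW(S) = {$}
FOLLOW(X) = {$}
Therefore, FOLLOW(S) = {$}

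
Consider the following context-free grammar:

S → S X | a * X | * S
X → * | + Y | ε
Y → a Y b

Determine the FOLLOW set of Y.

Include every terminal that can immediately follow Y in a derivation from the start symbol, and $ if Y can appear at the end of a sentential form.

We compute FOLLOW(Y) using the standard algorithm.
FOLLOW(S) starts with {$}.
FIRST(S) = {*, a}
FIRST(X) = {*, +, ε}
FIRST(Y) = {a}
FOLLOW(S) = {$, *, +}
FOLLOW(X) = {$, *, +}
FOLLOW(Y) = {$, *, +, b}
Therefore, FOLLOW(Y) = {$, *, +, b}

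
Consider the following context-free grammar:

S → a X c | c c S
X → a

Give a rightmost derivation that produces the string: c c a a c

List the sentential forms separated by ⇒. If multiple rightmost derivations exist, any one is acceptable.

S ⇒ c c S ⇒ c c a X c ⇒ c c a a c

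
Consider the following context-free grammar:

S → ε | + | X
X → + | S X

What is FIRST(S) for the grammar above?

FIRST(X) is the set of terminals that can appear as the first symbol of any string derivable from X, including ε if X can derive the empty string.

We compute FIRST(S) using the standard algorithm.
FIRST(S) = {+, ε}
FIRST(X) = {+}
Therefore, FIRST(S) = {+, ε}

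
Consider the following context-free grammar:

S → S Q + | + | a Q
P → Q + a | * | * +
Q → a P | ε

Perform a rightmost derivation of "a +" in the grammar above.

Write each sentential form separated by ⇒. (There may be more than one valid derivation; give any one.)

S ⇒ S Q + ⇒ S + ⇒ a Q + ⇒ a +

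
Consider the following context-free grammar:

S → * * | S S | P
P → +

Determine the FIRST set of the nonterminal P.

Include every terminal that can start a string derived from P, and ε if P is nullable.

We compute FIRST(P) using the standard algorithm.
FIRST(P) = {+}
FIRST(S) = {*, +}
Therefore, FIRST(P) = {+}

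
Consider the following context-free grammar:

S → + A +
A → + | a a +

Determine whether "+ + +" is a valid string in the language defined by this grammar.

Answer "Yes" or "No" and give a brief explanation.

Yes - a valid derivation exists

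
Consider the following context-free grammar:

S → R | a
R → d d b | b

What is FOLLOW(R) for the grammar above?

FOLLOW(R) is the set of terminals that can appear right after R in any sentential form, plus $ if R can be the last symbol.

We compute FOLLOW(R) using the standard algorithm.
FOLLOW(S) starts with {$}.
FIRST(R) = {b, d}
FIRST(S) = {a, b, d}
FOLLOW(R) = {$}
FOLLOW(S) = {$}
Therefore, FOLLOW(R) = {$}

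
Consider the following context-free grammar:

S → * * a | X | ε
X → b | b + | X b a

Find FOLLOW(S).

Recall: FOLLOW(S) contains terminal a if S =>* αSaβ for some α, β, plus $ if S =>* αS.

We compute FOLLOW(S) using the standard algorithm.
FOLLOW(S) starts with {$}.
FIRST(S) = {*, b, ε}
FIRST(X) = {b}
FOLLOW(S) = {$}
FOLLOW(X) = {$, b}
Therefore, FOLLOW(S) = {$}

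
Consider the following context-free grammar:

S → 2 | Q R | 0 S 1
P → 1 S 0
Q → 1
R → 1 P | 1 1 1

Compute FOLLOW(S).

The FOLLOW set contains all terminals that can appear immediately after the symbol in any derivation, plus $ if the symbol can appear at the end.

We compute FOLLOW(S) using the standard algorithm.
FOLLOW(S) starts with {$}.
FIRST(P) = {1}
FIRST(Q) = {1}
FIRST(R) = {1}
FIRST(S) = {0, 1, 2}
FOLLOW(P) = {$, 0, 1}
FOLLOW(Q) = {1}
FOLLOW(R) = {$, 0, 1}
FOLLOW(S) = {$, 0, 1}
Therefore, FOLLOW(S) = {$, 0, 1}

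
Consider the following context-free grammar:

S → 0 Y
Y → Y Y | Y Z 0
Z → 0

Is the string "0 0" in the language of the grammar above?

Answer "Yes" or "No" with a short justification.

No - no valid derivation exists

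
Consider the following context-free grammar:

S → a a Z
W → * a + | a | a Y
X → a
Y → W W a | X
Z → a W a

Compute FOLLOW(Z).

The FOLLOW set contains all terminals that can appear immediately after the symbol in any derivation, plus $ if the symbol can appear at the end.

We compute FOLLOW(Z) using the standard algorithm.
FOLLOW(S) starts with {$}.
FIRST(S) = {a}
FIRST(W) = {*, a}
FIRST(X) = {a}
FIRST(Y) = {*, a}
FIRST(Z) = {a}
FOLLOW(S) = {$}
FOLLOW(W) = {*, a}
FOLLOW(X) = {*, a}
FOLLOW(Y) = {*, a}
FOLLOW(Z) = {$}
Therefore, FOLLOW(Z) = {$}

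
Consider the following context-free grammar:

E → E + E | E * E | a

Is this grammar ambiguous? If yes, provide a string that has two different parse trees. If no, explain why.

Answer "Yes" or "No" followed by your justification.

Yes - the string 'a * a + a + a' has two distinct leftmost derivations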